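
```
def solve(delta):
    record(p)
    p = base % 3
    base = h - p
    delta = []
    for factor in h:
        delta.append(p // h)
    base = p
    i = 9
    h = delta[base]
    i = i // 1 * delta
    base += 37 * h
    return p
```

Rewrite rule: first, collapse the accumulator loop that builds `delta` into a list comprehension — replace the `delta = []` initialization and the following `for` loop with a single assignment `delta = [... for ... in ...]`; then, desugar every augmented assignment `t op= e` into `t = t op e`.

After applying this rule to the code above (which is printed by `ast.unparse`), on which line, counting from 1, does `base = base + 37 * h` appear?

10

Transformed code:
def solve(delta):
    record(p)
    p = base % 3
    base = h - p
    delta = [p // h for factor in h]
    base = p
    i = 9
    h = delta[base]
    i = i // 1 * delta
    base = base + 37 * h
    return p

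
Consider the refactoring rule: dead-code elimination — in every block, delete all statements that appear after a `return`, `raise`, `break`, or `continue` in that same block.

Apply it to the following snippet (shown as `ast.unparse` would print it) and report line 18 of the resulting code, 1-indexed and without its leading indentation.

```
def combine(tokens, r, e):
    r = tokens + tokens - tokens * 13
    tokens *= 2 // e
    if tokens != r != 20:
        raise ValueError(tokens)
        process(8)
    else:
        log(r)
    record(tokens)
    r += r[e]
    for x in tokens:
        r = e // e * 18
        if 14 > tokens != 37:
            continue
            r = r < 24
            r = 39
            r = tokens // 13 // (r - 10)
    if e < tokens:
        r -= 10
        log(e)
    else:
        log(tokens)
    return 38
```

Transformed code:
def combine(tokens, r, e):
    r = tokens + tokens - tokens * 13
    tokens *= 2 // e
    if tokens != r != 20:
        raise ValueError(tokens)
    else:
        log(r)
    record(tokens)
    r += r[e]
    for x in tokens:
        r = e // e * 18
        if 14 > tokens != 37:
            continue
    if e < tokens:
        r -= 10
        log(e)
    else:
        log(tokens)
    return 38

log(tokens)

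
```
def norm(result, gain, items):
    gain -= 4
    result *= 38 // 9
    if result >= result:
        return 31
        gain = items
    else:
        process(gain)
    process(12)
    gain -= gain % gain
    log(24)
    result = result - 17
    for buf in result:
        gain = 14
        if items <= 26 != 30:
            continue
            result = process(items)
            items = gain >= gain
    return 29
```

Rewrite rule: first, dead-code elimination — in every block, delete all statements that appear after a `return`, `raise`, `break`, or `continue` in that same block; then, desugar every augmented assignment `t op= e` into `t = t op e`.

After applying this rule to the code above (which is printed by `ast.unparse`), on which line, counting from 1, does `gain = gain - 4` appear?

2

Transformed code:
def norm(result, gain, items):
    gain = gain - 4
    result = result * (38 // 9)
    if result >= result:
        return 31
    else:
        process(gain)
    process(12)
    gain = gain - gain % gain
    log(24)
    result = result - 17
    for buf in result:
        gain = 14
        if items <= 26 != 30:
            continue
    return 29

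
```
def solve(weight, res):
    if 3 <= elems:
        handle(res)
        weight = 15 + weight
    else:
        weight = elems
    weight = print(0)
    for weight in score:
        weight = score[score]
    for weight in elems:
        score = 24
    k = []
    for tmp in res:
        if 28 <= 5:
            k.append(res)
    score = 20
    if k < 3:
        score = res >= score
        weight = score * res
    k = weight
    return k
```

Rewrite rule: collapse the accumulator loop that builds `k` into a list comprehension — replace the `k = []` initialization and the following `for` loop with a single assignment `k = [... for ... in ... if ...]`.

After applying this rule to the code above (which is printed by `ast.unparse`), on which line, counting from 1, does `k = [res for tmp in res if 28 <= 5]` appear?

12

Transformed code:
def solve(weight, res):
    if 3 <= elems:
        handle(res)
        weight = 15 + weight
    else:
        weight = elems
    weight = print(0)
    for weight in score:
        weight = score[score]
    for weight in elems:
        score = 24
    k = [res for tmp in res if 28 <= 5]
    score = 20
    if k < 3:
        score = res >= score
        weight = score * res
    k = weight
    return k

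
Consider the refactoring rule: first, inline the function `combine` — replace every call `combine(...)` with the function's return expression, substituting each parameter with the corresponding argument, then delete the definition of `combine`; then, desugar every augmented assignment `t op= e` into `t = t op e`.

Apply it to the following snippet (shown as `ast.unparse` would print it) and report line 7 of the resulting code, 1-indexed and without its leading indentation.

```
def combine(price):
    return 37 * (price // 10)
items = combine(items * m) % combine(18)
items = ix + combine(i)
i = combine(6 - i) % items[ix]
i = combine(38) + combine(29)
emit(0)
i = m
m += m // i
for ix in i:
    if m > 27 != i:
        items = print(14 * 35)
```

m = m + m // i

Transformed code:
items = 37 * (items * m // 10) % (37 * (18 // 10))
items = ix + 37 * (i // 10)
i = 37 * ((6 - i) // 10) % items[ix]
i = 37 * (38 // 10) + 37 * (29 // 10)
emit(0)
i = m
m = m + m // i
for ix in i:
    if m > 27 != i:
        items = print(14 * 35)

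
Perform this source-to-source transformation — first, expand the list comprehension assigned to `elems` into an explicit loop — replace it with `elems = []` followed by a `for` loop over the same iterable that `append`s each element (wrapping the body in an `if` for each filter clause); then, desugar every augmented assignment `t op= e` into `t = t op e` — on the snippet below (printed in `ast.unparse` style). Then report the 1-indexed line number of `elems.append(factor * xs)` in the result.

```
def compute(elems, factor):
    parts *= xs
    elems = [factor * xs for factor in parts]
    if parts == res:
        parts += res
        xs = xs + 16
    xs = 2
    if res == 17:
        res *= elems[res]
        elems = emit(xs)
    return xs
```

5

Transformed code:
def compute(elems, factor):
    parts = parts * xs
    elems = []
    for factor in parts:
        elems.append(factor * xs)
    if parts == res:
        parts = parts + res
        xs = xs + 16
    xs = 2
    if res == 17:
        res = res * elems[res]
        elems = emit(xs)
    return xs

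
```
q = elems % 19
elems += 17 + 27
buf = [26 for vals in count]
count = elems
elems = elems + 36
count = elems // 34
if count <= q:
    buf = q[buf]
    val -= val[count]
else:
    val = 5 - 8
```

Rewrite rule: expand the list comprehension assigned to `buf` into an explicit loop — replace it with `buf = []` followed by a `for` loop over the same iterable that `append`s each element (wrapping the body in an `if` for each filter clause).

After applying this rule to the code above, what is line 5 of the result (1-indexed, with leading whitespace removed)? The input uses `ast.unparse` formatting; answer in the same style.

Transformed code:
q = elems % 19
elems += 17 + 27
buf = []
for vals in count:
    buf.append(26)
count = elems
elems = elems + 36
count = elems // 34
if count <= q:
    buf = q[buf]
    val -= val[count]
else:
    val = 5 - 8

buf.append(26)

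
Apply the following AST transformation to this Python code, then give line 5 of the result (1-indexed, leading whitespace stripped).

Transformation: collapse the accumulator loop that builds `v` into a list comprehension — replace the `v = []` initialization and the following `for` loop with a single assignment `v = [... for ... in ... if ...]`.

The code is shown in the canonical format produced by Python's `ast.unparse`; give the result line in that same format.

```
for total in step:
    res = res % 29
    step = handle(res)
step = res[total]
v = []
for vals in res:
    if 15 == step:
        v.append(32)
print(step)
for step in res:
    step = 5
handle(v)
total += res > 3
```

Transformed code:
for total in step:
    res = res % 29
    step = handle(res)
step = res[total]
v = [32 for vals in res if 15 == step]
print(step)
for step in res:
    step = 5
handle(v)
total += res > 3

v = [32 for vals in res if 15 == step]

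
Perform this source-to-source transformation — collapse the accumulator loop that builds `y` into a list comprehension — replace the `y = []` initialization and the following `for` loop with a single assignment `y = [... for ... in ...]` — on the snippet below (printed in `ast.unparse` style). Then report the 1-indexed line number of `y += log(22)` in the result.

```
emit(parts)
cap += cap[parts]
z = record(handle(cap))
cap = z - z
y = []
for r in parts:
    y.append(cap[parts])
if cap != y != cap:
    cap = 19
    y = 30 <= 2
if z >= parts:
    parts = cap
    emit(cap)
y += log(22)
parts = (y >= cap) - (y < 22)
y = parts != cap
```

12

Transformed code:
emit(parts)
cap += cap[parts]
z = record(handle(cap))
cap = z - z
y = [cap[parts] for r in parts]
if cap != y != cap:
    cap = 19
    y = 30 <= 2
if z >= parts:
    parts = cap
    emit(cap)
y += log(22)
parts = (y >= cap) - (y < 22)
y = parts != cap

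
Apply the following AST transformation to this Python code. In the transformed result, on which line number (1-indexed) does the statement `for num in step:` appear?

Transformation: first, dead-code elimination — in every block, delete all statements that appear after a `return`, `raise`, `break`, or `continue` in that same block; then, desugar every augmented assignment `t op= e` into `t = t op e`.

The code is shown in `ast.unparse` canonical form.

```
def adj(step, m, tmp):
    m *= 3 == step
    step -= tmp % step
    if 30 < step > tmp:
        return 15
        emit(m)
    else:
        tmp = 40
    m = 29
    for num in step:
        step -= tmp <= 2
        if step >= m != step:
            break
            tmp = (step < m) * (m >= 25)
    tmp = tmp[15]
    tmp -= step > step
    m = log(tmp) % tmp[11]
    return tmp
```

9

Transformed code:
def adj(step, m, tmp):
    m = m * (3 == step)
    step = step - tmp % step
    if 30 < step > tmp:
        return 15
    else:
        tmp = 40
    m = 29
    for num in step:
        step = step - (tmp <= 2)
        if step >= m != step:
            break
    tmp = tmp[15]
    tmp = tmp - (step > step)
    m = log(tmp) % tmp[11]
    return tmp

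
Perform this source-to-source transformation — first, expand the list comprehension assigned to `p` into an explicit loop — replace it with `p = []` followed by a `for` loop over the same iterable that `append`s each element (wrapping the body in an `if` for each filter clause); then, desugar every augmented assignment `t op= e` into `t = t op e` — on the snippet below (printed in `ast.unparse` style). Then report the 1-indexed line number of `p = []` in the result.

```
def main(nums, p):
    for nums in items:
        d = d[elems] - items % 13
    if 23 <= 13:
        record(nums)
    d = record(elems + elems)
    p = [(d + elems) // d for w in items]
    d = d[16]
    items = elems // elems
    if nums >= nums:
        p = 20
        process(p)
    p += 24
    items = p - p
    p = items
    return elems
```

Transformed code:
def main(nums, p):
    for nums in items:
        d = d[elems] - items % 13
    if 23 <= 13:
        record(nums)
    d = record(elems + elems)
    p = []
    for w in items:
        p.append((d + elems) // d)
    d = d[16]
    items = elems // elems
    if nums >= nums:
        p = 20
        process(p)
    p = p + 24
    items = p - p
    p = items
    return elems

7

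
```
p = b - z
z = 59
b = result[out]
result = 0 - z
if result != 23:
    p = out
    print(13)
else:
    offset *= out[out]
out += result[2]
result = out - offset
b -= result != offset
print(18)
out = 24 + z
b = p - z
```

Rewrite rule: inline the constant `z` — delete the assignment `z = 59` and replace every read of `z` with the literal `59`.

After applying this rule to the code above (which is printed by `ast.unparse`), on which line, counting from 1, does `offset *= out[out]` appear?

8

Transformed code:
p = b - 59
b = result[out]
result = 0 - 59
if result != 23:
    p = out
    print(13)
else:
    offset *= out[out]
out += result[2]
result = out - offset
b -= result != offset
print(18)
out = 24 + 59
b = p - 59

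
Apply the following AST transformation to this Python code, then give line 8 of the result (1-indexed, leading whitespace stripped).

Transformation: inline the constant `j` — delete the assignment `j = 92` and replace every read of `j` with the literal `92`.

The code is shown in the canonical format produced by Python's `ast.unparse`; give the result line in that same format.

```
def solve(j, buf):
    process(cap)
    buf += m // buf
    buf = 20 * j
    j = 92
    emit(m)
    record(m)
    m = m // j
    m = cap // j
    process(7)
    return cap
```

m = cap // 92

Transformed code:
def solve(j, buf):
    process(cap)
    buf += m // buf
    buf = 20 * 92
    emit(m)
    record(m)
    m = m // 92
    m = cap // 92
    process(7)
    return cap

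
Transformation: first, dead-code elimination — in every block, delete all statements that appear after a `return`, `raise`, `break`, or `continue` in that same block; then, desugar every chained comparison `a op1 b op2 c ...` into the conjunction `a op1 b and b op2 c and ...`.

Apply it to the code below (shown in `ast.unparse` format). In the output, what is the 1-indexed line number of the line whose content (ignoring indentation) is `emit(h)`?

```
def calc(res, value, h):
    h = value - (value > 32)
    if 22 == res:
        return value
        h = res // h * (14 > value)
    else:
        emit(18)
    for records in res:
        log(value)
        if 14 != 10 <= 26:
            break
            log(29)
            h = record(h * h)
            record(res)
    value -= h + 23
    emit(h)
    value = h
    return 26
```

12

Transformed code:
def calc(res, value, h):
    h = value - (value > 32)
    if 22 == res:
        return value
    else:
        emit(18)
    for records in res:
        log(value)
        if 14 != 10 and 10 <= 26:
            break
    value -= h + 23
    emit(h)
    value = h
    return 26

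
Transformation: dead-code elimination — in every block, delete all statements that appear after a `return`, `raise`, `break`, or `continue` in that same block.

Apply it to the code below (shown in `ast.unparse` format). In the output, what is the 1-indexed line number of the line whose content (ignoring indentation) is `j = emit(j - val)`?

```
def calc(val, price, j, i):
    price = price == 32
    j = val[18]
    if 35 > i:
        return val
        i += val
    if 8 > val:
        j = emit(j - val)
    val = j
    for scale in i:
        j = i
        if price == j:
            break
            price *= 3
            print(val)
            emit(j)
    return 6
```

Transformed code:
def calc(val, price, j, i):
    price = price == 32
    j = val[18]
    if 35 > i:
        return val
    if 8 > val:
        j = emit(j - val)
    val = j
    for scale in i:
        j = i
        if price == j:
            break
    return 6

7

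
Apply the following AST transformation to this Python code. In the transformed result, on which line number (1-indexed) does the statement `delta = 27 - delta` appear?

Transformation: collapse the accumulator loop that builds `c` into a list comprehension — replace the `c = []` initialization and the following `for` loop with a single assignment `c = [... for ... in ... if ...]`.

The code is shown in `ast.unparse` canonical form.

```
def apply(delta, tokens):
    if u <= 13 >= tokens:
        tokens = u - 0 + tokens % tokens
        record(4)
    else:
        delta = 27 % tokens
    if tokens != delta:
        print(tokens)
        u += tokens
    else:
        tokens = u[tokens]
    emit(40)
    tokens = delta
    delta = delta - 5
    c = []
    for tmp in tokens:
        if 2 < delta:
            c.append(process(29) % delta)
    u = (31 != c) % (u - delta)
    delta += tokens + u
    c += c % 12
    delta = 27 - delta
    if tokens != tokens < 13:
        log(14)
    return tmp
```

19

Transformed code:
def apply(delta, tokens):
    if u <= 13 >= tokens:
        tokens = u - 0 + tokens % tokens
        record(4)
    else:
        delta = 27 % tokens
    if tokens != delta:
        print(tokens)
        u += tokens
    else:
        tokens = u[tokens]
    emit(40)
    tokens = delta
    delta = delta - 5
    c = [process(29) % delta for tmp in tokens if 2 < delta]
    u = (31 != c) % (u - delta)
    delta += tokens + u
    c += c % 12
    delta = 27 - delta
    if tokens != tokens < 13:
        log(14)
    return tmp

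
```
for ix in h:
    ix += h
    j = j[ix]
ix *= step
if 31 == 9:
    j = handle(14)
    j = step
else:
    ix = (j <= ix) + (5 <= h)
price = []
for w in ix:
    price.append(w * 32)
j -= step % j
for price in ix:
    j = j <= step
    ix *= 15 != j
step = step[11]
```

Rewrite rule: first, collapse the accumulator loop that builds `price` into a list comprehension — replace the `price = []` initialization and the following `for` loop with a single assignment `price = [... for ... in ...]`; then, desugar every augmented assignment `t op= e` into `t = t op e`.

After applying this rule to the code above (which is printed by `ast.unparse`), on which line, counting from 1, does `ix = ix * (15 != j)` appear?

14

Transformed code:
for ix in h:
    ix = ix + h
    j = j[ix]
ix = ix * step
if 31 == 9:
    j = handle(14)
    j = step
else:
    ix = (j <= ix) + (5 <= h)
price = [w * 32 for w in ix]
j = j - step % j
for price in ix:
    j = j <= step
    ix = ix * (15 != j)
step = step[11]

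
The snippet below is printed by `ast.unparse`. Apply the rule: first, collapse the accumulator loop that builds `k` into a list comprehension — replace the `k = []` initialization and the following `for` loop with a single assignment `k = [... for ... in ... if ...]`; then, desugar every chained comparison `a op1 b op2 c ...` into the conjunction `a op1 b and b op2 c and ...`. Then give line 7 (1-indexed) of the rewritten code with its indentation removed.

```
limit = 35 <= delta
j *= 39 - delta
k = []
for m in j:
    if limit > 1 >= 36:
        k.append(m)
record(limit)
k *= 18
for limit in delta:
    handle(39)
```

Transformed code:
limit = 35 <= delta
j *= 39 - delta
k = [m for m in j if limit > 1 and 1 >= 36]
record(limit)
k *= 18
for limit in delta:
    handle(39)

handle(39)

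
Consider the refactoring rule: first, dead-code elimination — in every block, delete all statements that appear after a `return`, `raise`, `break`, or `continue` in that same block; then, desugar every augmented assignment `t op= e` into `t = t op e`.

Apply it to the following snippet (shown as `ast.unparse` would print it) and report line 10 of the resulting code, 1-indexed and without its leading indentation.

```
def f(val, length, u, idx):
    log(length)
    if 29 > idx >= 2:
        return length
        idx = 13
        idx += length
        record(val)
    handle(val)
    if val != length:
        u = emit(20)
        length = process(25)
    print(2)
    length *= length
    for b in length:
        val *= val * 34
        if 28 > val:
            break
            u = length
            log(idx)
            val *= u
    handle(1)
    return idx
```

length = length * length

Transformed code:
def f(val, length, u, idx):
    log(length)
    if 29 > idx >= 2:
        return length
    handle(val)
    if val != length:
        u = emit(20)
        length = process(25)
    print(2)
    length = length * length
    for b in length:
        val = val * (val * 34)
        if 28 > val:
            break
    handle(1)
    return idx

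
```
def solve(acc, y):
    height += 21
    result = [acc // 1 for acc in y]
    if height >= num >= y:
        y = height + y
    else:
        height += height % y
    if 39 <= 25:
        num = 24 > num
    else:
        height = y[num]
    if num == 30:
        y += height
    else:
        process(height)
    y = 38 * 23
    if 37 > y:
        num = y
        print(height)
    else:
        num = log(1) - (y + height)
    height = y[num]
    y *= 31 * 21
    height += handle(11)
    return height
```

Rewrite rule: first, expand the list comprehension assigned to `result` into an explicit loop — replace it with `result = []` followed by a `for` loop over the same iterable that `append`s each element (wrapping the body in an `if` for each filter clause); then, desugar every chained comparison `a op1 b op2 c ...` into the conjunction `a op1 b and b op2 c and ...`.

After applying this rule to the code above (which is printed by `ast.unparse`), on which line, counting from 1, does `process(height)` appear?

Transformed code:
def solve(acc, y):
    height += 21
    result = []
    for acc in y:
        result.append(acc // 1)
    if height >= num and num >= y:
        y = height + y
    else:
        height += height % y
    if 39 <= 25:
        num = 24 > num
    else:
        height = y[num]
    if num == 30:
        y += height
    else:
        process(height)
    y = 38 * 23
    if 37 > y:
        num = y
        print(height)
    else:
        num = log(1) - (y + height)
    height = y[num]
    y *= 31 * 21
    height += handle(11)
    return height

17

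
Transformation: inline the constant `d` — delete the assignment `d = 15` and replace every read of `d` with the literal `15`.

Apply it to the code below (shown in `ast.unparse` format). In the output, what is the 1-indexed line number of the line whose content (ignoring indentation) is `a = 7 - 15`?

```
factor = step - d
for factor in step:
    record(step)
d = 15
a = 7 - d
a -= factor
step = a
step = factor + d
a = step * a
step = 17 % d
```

4

Transformed code:
factor = step - 15
for factor in step:
    record(step)
a = 7 - 15
a -= factor
step = a
step = factor + 15
a = step * a
step = 17 % 15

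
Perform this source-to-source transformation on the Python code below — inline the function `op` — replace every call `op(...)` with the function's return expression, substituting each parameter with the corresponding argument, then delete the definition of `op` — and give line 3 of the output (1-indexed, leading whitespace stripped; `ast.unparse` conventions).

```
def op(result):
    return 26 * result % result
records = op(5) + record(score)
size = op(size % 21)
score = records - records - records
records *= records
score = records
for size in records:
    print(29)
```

score = records - records - records

Transformed code:
records = 26 * 5 % 5 + record(score)
size = 26 * (size % 21) % (size % 21)
score = records - records - records
records *= records
score = records
for size in records:
    print(29)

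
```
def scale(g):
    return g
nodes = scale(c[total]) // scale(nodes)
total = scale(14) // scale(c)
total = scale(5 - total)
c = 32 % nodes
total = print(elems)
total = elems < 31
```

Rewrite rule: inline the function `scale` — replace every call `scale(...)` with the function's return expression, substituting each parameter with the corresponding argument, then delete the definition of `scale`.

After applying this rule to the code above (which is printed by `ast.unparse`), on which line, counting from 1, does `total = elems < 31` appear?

Transformed code:
nodes = c[total] // nodes
total = 14 // c
total = 5 - total
c = 32 % nodes
total = print(elems)
total = elems < 31

6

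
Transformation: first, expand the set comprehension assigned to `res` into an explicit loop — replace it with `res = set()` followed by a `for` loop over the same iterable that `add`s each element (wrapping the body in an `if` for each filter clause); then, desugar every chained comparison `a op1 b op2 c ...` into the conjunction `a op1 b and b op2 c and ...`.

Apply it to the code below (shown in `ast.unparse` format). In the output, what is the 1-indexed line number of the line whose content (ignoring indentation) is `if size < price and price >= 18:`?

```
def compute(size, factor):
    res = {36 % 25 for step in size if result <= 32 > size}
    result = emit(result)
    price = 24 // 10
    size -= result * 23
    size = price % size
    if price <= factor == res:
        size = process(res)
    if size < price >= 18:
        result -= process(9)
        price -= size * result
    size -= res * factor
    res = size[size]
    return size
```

12

Transformed code:
def compute(size, factor):
    res = set()
    for step in size:
        if result <= 32 and 32 > size:
            res.add(36 % 25)
    result = emit(result)
    price = 24 // 10
    size -= result * 23
    size = price % size
    if price <= factor and factor == res:
        size = process(res)
    if size < price and price >= 18:
        result -= process(9)
        price -= size * result
    size -= res * factor
    res = size[size]
    return size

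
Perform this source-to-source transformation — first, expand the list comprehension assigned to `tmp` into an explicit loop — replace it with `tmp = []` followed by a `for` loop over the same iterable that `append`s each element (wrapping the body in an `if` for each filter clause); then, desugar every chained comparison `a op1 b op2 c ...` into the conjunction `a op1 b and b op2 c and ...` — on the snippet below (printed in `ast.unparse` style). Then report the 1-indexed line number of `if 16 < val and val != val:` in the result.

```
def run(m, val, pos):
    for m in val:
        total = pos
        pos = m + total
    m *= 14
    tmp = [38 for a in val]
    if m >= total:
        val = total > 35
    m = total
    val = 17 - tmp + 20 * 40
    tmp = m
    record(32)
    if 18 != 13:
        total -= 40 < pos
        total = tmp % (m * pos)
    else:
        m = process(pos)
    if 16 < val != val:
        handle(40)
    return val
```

Transformed code:
def run(m, val, pos):
    for m in val:
        total = pos
        pos = m + total
    m *= 14
    tmp = []
    for a in val:
        tmp.append(38)
    if m >= total:
        val = total > 35
    m = total
    val = 17 - tmp + 20 * 40
    tmp = m
    record(32)
    if 18 != 13:
        total -= 40 < pos
        total = tmp % (m * pos)
    else:
        m = process(pos)
    if 16 < val and val != val:
        handle(40)
    return val

20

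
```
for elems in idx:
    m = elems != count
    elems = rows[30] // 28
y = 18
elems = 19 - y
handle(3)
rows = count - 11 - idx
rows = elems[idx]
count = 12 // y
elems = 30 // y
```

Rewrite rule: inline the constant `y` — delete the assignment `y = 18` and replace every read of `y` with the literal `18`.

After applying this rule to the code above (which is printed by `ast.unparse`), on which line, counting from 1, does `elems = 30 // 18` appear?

9

Transformed code:
for elems in idx:
    m = elems != count
    elems = rows[30] // 28
elems = 19 - 18
handle(3)
rows = count - 11 - idx
rows = elems[idx]
count = 12 // 18
elems = 30 // 18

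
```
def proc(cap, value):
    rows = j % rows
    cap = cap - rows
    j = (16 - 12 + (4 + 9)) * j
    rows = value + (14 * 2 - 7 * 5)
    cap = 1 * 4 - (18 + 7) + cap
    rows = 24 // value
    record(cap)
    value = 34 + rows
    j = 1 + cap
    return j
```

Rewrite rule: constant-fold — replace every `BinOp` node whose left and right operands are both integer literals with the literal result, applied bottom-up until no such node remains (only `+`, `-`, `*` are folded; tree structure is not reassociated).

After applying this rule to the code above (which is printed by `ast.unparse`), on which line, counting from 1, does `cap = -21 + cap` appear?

6

Transformed code:
def proc(cap, value):
    rows = j % rows
    cap = cap - rows
    j = 17 * j
    rows = value + -7
    cap = -21 + cap
    rows = 24 // value
    record(cap)
    value = 34 + rows
    j = 1 + cap
    return j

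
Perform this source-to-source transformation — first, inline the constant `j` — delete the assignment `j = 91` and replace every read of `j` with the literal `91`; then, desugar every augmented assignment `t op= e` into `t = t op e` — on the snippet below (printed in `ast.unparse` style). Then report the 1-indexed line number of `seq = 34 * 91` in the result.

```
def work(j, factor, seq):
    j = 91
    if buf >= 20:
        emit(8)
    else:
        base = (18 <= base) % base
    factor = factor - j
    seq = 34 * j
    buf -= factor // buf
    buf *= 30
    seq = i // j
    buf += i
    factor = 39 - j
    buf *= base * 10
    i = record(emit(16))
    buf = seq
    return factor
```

Transformed code:
def work(j, factor, seq):
    if buf >= 20:
        emit(8)
    else:
        base = (18 <= base) % base
    factor = factor - 91
    seq = 34 * 91
    buf = buf - factor // buf
    buf = buf * 30
    seq = i // 91
    buf = buf + i
    factor = 39 - 91
    buf = buf * (base * 10)
    i = record(emit(16))
    buf = seq
    return factor

7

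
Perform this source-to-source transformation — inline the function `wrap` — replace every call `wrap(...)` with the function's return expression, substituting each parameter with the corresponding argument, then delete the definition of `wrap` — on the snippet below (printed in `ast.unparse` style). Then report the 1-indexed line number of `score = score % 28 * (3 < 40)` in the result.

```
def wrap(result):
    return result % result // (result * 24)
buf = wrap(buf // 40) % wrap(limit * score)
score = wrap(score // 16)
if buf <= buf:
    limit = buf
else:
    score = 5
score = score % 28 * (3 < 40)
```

Transformed code:
buf = buf // 40 % (buf // 40) // (buf // 40 * 24) % (limit * score % (limit * score) // (limit * score * 24))
score = score // 16 % (score // 16) // (score // 16 * 24)
if buf <= buf:
    limit = buf
else:
    score = 5
score = score % 28 * (3 < 40)

7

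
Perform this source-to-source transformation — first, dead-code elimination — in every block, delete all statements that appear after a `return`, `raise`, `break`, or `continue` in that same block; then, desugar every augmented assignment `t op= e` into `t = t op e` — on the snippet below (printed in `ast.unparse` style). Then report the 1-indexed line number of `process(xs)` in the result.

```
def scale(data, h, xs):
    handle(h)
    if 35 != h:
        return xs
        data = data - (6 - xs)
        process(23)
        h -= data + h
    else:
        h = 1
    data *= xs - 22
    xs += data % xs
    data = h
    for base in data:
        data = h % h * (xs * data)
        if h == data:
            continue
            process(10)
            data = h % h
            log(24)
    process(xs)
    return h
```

14

Transformed code:
def scale(data, h, xs):
    handle(h)
    if 35 != h:
        return xs
    else:
        h = 1
    data = data * (xs - 22)
    xs = xs + data % xs
    data = h
    for base in data:
        data = h % h * (xs * data)
        if h == data:
            continue
    process(xs)
    return h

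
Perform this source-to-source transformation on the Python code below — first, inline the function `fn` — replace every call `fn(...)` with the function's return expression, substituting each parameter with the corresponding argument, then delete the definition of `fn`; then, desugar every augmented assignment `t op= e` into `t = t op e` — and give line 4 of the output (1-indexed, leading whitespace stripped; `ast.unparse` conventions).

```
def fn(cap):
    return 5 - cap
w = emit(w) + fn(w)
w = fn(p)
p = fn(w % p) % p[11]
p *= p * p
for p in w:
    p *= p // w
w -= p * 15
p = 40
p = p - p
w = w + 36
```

Transformed code:
w = emit(w) + (5 - w)
w = 5 - p
p = (5 - w % p) % p[11]
p = p * (p * p)
for p in w:
    p = p * (p // w)
w = w - p * 15
p = 40
p = p - p
w = w + 36

p = p * (p * p)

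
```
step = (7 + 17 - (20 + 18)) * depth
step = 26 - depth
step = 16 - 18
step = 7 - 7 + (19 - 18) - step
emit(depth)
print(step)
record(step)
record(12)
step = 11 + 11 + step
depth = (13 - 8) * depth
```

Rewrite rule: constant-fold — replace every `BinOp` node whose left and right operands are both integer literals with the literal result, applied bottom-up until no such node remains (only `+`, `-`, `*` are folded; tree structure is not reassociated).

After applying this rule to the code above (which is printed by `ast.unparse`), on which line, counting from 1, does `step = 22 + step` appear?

Transformed code:
step = -14 * depth
step = 26 - depth
step = -2
step = 1 - step
emit(depth)
print(step)
record(step)
record(12)
step = 22 + step
depth = 5 * depth

9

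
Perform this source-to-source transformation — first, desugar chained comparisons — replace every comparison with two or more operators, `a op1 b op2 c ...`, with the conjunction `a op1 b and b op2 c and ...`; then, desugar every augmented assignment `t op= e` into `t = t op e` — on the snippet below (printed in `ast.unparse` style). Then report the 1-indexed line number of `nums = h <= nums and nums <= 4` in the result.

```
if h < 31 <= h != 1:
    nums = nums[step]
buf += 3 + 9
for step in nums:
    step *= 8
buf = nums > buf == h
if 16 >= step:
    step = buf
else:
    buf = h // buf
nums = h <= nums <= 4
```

11

Transformed code:
if h < 31 and 31 <= h and (h != 1):
    nums = nums[step]
buf = buf + (3 + 9)
for step in nums:
    step = step * 8
buf = nums > buf and buf == h
if 16 >= step:
    step = buf
else:
    buf = h // buf
nums = h <= nums and nums <= 4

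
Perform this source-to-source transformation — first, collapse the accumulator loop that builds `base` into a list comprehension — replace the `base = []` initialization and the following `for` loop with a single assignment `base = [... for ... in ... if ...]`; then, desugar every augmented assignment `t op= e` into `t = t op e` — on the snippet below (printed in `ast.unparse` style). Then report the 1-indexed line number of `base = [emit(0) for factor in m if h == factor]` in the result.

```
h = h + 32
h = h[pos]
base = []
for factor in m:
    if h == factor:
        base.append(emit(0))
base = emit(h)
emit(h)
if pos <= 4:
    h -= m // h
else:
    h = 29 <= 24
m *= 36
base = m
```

3

Transformed code:
h = h + 32
h = h[pos]
base = [emit(0) for factor in m if h == factor]
base = emit(h)
emit(h)
if pos <= 4:
    h = h - m // h
else:
    h = 29 <= 24
m = m * 36
base = m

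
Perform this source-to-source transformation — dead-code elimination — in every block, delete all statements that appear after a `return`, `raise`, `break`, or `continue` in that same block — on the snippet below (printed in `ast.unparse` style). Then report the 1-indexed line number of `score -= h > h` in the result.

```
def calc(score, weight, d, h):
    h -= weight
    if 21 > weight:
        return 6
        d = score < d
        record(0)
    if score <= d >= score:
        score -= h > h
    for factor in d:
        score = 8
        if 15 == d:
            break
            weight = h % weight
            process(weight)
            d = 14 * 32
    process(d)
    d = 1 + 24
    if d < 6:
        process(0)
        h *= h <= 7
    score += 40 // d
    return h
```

Transformed code:
def calc(score, weight, d, h):
    h -= weight
    if 21 > weight:
        return 6
    if score <= d >= score:
        score -= h > h
    for factor in d:
        score = 8
        if 15 == d:
            break
    process(d)
    d = 1 + 24
    if d < 6:
        process(0)
        h *= h <= 7
    score += 40 // d
    return h

6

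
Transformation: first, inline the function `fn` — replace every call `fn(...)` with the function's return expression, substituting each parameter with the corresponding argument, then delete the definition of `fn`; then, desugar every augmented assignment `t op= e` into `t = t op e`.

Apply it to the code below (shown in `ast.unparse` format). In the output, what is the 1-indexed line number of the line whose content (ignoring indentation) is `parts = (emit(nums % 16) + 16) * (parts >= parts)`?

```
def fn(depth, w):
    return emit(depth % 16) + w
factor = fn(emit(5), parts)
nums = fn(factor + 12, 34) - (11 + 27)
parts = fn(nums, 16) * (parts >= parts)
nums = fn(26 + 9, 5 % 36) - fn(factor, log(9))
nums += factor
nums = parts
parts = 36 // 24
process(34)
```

Transformed code:
factor = emit(emit(5) % 16) + parts
nums = emit((factor + 12) % 16) + 34 - (11 + 27)
parts = (emit(nums % 16) + 16) * (parts >= parts)
nums = emit((26 + 9) % 16) + 5 % 36 - (emit(factor % 16) + log(9))
nums = nums + factor
nums = parts
parts = 36 // 24
process(34)

3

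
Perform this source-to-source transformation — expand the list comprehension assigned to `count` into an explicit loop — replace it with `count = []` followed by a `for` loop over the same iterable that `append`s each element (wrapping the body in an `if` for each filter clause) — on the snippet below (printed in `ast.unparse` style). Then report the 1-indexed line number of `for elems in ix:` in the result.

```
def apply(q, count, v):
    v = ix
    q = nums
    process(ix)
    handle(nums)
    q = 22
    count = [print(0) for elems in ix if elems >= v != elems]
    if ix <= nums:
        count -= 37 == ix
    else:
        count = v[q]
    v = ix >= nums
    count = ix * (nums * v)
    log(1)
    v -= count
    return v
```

8

Transformed code:
def apply(q, count, v):
    v = ix
    q = nums
    process(ix)
    handle(nums)
    q = 22
    count = []
    for elems in ix:
        if elems >= v != elems:
            count.append(print(0))
    if ix <= nums:
        count -= 37 == ix
    else:
        count = v[q]
    v = ix >= nums
    count = ix * (nums * v)
    log(1)
    v -= count
    return v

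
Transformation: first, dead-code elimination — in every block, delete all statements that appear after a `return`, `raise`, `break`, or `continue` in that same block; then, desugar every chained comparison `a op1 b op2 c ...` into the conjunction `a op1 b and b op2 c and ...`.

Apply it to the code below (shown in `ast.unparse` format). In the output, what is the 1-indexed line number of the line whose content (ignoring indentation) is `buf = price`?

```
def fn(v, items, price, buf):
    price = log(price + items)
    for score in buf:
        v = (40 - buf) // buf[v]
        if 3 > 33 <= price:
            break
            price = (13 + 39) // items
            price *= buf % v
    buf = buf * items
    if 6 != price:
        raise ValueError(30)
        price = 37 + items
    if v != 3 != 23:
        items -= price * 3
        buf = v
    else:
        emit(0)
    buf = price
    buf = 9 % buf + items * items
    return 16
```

15

Transformed code:
def fn(v, items, price, buf):
    price = log(price + items)
    for score in buf:
        v = (40 - buf) // buf[v]
        if 3 > 33 and 33 <= price:
            break
    buf = buf * items
    if 6 != price:
        raise ValueError(30)
    if v != 3 and 3 != 23:
        items -= price * 3
        buf = v
    else:
        emit(0)
    buf = price
    buf = 9 % buf + items * items
    return 16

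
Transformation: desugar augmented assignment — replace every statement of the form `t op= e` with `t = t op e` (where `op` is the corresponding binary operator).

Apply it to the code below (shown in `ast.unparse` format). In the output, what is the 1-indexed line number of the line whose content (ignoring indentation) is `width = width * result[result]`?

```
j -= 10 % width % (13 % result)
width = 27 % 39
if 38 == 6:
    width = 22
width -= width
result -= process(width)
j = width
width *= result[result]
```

8

Transformed code:
j = j - 10 % width % (13 % result)
width = 27 % 39
if 38 == 6:
    width = 22
width = width - width
result = result - process(width)
j = width
width = width * result[result]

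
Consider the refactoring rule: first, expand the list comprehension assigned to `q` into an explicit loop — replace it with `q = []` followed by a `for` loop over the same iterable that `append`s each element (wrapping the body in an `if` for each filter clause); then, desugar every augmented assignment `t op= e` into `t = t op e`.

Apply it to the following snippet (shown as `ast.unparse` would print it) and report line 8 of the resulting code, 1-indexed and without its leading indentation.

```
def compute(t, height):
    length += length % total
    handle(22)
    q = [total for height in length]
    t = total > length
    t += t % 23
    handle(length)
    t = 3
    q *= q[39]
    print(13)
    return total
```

Transformed code:
def compute(t, height):
    length = length + length % total
    handle(22)
    q = []
    for height in length:
        q.append(total)
    t = total > length
    t = t + t % 23
    handle(length)
    t = 3
    q = q * q[39]
    print(13)
    return total

t = t + t % 23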